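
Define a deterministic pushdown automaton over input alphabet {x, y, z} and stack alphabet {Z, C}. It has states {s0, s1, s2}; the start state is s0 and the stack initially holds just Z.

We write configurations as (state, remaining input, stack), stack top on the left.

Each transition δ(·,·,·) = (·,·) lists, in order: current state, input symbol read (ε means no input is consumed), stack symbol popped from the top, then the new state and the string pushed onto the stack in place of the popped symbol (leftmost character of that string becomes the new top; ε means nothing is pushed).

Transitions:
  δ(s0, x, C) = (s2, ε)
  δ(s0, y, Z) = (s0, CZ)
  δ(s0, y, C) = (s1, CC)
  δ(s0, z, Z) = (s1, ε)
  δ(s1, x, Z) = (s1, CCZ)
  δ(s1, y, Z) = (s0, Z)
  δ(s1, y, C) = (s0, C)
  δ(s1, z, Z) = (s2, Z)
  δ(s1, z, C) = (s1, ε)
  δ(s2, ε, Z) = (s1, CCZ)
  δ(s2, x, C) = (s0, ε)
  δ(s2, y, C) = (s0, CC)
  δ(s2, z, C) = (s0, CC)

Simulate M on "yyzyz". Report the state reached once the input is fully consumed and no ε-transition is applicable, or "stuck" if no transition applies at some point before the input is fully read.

(s0, yyzyz, Z) ⊢ (s0, yzyz, CZ) ⊢ (s1, zyz, CCZ) ⊢ (s1, yz, CZ) ⊢ (s0, z, CZ)
No transition for (s0, z, top C); M blocks with input z remaining.

stuck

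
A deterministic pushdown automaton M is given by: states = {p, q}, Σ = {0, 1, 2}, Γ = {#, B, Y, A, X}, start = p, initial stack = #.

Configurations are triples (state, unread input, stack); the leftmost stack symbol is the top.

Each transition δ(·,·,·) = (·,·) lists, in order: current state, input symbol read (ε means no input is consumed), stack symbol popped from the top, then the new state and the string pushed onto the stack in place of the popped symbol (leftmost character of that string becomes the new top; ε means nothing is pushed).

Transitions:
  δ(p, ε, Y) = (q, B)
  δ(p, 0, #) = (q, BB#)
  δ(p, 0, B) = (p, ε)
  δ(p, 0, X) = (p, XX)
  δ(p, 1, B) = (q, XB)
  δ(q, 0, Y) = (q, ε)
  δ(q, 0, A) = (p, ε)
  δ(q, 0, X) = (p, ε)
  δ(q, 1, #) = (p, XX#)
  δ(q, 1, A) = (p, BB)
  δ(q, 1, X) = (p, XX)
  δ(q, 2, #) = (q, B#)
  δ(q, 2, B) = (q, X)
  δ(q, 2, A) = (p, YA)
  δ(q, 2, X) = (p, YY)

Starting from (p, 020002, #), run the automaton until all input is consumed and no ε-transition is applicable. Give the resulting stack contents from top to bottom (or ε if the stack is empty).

(p, 020002, #)
  read 0, top #: go to q, push BB# → (q, 20002, BB#)
  read 2, top B: go to q, push X → (q, 0002, XB#)
  read 0, top X: go to p, push ε → (p, 002, B#)
  read 0, top B: go to p, push ε → (p, 02, #)
  read 0, top #: go to q, push BB# → (q, 2, BB#)
  read 2, top B: go to q, push X → (q, ε, XB#)
All input consumed in state q with stack XB#.

XB#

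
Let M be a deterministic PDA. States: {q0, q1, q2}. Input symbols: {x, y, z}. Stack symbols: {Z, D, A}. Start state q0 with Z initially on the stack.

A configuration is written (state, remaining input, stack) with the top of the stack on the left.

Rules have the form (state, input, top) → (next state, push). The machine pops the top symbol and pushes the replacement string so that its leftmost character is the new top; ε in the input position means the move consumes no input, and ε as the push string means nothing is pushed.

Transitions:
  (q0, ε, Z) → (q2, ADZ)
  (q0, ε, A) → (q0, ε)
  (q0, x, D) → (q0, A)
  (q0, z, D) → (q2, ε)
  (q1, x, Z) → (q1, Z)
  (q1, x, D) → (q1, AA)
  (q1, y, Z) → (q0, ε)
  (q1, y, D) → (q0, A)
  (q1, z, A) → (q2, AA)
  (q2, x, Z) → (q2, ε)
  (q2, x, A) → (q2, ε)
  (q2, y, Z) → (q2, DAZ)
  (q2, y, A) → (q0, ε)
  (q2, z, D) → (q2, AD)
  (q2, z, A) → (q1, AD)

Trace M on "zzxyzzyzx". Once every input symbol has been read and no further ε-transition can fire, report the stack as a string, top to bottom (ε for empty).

ε

(q0, zzxyzzyzx, Z)
  ε-move, top Z: go to q2, push ADZ → (q2, zzxyzzyzx, ADZ)
  read z, top A: go to q1, push AD → (q1, zxyzzyzx, ADDZ)
  read z, top A: go to q2, push AA → (q2, xyzzyzx, AADDZ)
  read x, top A: go to q2, push ε → (q2, yzzyzx, ADDZ)
  read y, top A: go to q0, push ε → (q0, zzyzx, DDZ)
  read z, top D: go to q2, push ε → (q2, zyzx, DZ)
  read z, top D: go to q2, push AD → (q2, yzx, ADZ)
  read y, top A: go to q0, push ε → (q0, zx, DZ)
  read z, top D: go to q2, push ε → (q2, x, Z)
  read x, top Z: go to q2, push ε → (q2, ε, ε)
All input consumed in state q2 with stack ε.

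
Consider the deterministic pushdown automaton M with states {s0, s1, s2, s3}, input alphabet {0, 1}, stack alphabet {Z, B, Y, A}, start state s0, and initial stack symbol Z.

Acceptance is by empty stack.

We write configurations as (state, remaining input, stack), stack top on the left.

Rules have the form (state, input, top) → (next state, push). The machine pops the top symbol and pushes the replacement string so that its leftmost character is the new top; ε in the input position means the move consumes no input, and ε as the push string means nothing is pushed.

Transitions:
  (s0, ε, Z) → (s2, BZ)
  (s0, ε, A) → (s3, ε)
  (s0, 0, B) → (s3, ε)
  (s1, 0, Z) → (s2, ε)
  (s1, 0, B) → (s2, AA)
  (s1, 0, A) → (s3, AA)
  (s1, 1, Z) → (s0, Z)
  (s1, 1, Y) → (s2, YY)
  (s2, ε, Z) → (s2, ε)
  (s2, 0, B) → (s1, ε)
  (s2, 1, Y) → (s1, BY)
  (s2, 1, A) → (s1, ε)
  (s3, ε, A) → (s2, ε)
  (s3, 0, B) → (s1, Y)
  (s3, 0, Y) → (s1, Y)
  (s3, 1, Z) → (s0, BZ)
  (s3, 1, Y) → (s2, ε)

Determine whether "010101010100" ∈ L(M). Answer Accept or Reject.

(s0, 010101010100, Z) ⊢ (s2, 010101010100, BZ) ⊢ (s1, 10101010100, Z) ⊢ (s0, 0101010100, Z) ⊢ (s2, 0101010100, BZ) ⊢ (s1, 101010100, Z) ⊢ (s0, 01010100, Z) ⊢ (s2, 01010100, BZ) ⊢ (s1, 1010100, Z) ⊢ (s0, 010100, Z) ⊢ (s2, 010100, BZ) ⊢ (s1, 10100, Z) ⊢ (s0, 0100, Z) ⊢ (s2, 0100, BZ) ⊢ (s1, 100, Z) ⊢ (s0, 00, Z) ⊢ (s2, 00, BZ) ⊢ (s1, 0, Z) ⊢ (s2, ε, ε)
All input consumed and the stack is empty.

Accept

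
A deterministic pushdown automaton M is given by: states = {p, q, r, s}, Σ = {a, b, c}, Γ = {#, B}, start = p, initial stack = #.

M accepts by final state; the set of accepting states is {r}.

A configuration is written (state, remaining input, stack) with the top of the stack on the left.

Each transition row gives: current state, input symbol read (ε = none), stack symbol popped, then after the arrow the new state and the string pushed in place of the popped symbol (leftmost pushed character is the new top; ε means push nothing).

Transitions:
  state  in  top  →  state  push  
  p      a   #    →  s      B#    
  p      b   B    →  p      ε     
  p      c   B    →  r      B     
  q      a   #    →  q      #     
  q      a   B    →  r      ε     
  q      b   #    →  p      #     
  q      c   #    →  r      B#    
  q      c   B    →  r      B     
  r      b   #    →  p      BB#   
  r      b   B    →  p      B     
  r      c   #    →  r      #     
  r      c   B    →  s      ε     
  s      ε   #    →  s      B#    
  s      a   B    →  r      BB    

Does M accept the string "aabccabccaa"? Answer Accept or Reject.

Reject

(p, aabccabccaa, #)
  read a, top #: go to s, push B# → (s, abccabccaa, B#)
  read a, top B: go to r, push BB → (r, bccabccaa, BB#)
  read b, top B: go to p, push B → (p, ccabccaa, BB#)
  read c, top B: go to r, push B → (r, cabccaa, BB#)
  read c, top B: go to s, push ε → (s, abccaa, B#)
  read a, top B: go to r, push BB → (r, bccaa, BB#)
  read b, top B: go to p, push B → (p, ccaa, BB#)
  read c, top B: go to r, push B → (r, caa, BB#)
  read c, top B: go to s, push ε → (s, aa, B#)
  read a, top B: go to r, push BB → (r, a, BB#)
No transition applies at (r, a, BB#); input not fully consumed.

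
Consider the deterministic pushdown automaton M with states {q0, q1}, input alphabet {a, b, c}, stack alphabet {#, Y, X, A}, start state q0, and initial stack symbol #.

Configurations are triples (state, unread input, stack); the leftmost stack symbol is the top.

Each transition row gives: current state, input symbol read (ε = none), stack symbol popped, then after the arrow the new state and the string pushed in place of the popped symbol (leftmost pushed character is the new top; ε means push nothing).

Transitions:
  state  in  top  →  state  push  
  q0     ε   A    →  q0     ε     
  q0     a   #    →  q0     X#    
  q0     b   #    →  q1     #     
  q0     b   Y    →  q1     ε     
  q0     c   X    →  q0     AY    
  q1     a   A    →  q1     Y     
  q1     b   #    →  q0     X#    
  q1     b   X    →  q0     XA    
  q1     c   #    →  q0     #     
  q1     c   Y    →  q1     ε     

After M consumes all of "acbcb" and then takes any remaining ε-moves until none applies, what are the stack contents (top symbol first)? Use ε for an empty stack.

(q0, acbcb, #) ⊢ (q0, cbcb, X#) ⊢ (q0, bcb, AY#) ⊢ (q0, bcb, Y#) ⊢ (q1, cb, #) ⊢ (q0, b, #) ⊢ (q1, ε, #)
All input consumed in state q1 with stack #.

#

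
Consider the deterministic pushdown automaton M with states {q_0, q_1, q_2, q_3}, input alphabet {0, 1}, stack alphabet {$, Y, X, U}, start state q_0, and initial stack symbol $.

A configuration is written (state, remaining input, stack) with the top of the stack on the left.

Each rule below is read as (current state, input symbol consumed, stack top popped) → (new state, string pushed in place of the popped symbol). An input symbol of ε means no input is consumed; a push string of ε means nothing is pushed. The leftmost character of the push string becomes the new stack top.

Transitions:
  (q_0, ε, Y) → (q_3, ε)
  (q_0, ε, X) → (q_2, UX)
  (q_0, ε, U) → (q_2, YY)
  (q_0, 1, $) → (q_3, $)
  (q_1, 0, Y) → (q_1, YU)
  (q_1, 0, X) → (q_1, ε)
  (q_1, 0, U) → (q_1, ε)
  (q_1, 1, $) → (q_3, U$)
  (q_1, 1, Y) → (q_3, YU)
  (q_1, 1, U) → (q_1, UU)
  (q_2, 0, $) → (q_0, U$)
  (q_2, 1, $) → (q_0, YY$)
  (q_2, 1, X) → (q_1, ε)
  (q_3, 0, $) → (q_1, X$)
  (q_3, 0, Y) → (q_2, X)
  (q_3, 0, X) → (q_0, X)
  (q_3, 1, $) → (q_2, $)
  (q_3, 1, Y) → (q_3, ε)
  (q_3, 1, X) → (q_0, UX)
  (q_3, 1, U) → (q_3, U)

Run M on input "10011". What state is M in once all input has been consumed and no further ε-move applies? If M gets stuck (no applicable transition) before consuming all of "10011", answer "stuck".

(q_0, 10011, $)
  read 1, top $: go to q_3, push $ → (q_3, 0011, $)
  read 0, top $: go to q_1, push X$ → (q_1, 011, X$)
  read 0, top X: go to q_1, push ε → (q_1, 11, $)
  read 1, top $: go to q_3, push U$ → (q_3, 1, U$)
  read 1, top U: go to q_3, push U → (q_3, ε, U$)
All input consumed; M is in state q_3.

q_3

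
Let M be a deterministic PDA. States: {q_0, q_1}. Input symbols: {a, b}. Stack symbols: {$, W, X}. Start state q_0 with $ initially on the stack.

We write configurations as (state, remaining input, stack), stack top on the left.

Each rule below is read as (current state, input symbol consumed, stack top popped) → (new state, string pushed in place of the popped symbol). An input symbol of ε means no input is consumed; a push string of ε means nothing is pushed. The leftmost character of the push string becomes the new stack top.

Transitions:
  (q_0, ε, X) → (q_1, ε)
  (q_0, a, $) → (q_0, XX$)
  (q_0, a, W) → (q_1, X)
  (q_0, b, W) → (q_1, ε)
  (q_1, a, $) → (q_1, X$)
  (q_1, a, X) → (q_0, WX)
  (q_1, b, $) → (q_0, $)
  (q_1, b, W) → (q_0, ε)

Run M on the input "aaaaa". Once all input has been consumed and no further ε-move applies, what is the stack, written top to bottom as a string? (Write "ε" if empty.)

XXX$

(q_0, aaaaa, $)
  read a, top $: go to q_0, push XX$ → (q_0, aaaa, XX$)
  ε-move, top X: go to q_1, push ε → (q_1, aaaa, X$)
  read a, top X: go to q_0, push WX → (q_0, aaa, WX$)
  read a, top W: go to q_1, push X → (q_1, aa, XX$)
  read a, top X: go to q_0, push WX → (q_0, a, WXX$)
  read a, top W: go to q_1, push X → (q_1, ε, XXX$)
All input consumed in state q_1 with stack XXX$.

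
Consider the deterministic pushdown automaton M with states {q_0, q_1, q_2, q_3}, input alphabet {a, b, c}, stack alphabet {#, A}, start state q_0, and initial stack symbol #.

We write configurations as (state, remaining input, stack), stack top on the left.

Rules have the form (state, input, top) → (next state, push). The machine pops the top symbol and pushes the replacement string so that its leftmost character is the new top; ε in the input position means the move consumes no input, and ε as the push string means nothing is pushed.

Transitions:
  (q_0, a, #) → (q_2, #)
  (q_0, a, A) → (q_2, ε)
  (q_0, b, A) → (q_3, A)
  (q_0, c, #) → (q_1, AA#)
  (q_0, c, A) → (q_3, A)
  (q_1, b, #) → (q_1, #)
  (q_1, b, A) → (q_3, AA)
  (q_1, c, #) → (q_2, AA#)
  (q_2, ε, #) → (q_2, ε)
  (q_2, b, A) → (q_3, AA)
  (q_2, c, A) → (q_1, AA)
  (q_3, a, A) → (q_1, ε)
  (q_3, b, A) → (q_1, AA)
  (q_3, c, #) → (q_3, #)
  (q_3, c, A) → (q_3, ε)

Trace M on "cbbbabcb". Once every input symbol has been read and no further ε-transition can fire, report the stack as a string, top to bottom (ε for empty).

(q_0, cbbbabcb, #) ⊢ (q_1, bbbabcb, AA#) ⊢ (q_3, bbabcb, AAA#) ⊢ (q_1, babcb, AAAA#) ⊢ (q_3, abcb, AAAAA#) ⊢ (q_1, bcb, AAAA#) ⊢ (q_3, cb, AAAAA#) ⊢ (q_3, b, AAAA#) ⊢ (q_1, ε, AAAAA#)
All input consumed in state q_1 with stack AAAAA#.

AAAAA#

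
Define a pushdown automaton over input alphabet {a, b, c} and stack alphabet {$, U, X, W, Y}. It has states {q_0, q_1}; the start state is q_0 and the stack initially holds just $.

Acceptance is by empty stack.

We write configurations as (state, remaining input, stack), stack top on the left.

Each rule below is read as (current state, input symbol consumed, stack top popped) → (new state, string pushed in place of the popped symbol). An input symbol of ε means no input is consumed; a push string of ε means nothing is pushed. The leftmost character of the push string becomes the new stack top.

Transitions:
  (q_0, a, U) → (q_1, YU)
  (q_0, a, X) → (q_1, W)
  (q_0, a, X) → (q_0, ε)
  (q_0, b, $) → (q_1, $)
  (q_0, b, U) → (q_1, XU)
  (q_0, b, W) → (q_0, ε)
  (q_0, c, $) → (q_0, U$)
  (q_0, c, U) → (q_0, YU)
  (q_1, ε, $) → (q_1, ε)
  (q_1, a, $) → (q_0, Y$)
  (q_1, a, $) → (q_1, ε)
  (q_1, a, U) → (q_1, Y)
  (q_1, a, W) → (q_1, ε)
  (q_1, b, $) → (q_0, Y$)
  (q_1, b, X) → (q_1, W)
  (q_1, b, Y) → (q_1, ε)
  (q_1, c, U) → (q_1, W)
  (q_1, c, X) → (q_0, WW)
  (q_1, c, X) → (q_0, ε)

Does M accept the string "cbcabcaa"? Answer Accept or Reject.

Accept

One accepting computation: (q_0, cbcabcaa, $) ⊢ (q_0, bcabcaa, U$) ⊢ (q_1, cabcaa, XU$) ⊢ (q_0, abcaa, U$) ⊢ (q_1, bcaa, YU$) ⊢ (q_1, caa, U$) ⊢ (q_1, aa, W$) ⊢ (q_1, a, $) ⊢ (q_1, ε, ε)
All input consumed and the stack is empty.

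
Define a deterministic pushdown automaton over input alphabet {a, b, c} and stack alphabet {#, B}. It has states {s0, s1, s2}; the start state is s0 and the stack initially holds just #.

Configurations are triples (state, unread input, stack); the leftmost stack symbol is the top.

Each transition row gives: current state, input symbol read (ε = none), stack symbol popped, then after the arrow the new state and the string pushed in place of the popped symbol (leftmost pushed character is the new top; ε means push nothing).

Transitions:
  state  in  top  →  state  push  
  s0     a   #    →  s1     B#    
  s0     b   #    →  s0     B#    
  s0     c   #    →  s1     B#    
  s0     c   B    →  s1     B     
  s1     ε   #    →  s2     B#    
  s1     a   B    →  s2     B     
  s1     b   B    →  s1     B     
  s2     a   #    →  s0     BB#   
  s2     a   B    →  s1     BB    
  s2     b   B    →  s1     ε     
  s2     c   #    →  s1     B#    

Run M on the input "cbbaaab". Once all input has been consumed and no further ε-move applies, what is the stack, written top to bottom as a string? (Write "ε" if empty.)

B#

(s0, cbbaaab, #) ⊢ (s1, bbaaab, B#) ⊢ (s1, baaab, B#) ⊢ (s1, aaab, B#) ⊢ (s2, aab, B#) ⊢ (s1, ab, BB#) ⊢ (s2, b, BB#) ⊢ (s1, ε, B#)
All input consumed in state s1 with stack B#.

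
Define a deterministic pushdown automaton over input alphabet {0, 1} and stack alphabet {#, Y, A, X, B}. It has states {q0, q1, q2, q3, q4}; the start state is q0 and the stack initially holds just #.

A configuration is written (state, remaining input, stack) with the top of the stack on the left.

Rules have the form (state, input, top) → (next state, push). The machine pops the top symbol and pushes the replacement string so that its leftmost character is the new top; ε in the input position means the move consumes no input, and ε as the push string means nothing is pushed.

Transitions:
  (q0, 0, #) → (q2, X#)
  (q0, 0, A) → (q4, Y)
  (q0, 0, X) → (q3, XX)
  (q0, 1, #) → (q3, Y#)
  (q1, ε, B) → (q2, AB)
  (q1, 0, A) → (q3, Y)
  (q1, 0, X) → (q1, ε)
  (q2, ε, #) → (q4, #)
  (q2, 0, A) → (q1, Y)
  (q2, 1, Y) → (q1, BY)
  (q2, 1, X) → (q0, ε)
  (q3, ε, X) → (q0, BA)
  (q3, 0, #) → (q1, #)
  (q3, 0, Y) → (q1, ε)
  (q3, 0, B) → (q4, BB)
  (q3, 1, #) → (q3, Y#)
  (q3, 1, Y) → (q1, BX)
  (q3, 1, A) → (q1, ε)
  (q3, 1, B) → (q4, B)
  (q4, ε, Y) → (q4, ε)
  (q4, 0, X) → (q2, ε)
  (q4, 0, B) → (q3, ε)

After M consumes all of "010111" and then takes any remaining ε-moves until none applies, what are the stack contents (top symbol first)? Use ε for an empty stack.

(q0, 010111, #) ⊢ (q2, 10111, X#) ⊢ (q0, 0111, #) ⊢ (q2, 111, X#) ⊢ (q0, 11, #) ⊢ (q3, 1, Y#) ⊢ (q1, ε, BX#) ⊢ (q2, ε, ABX#)
All input consumed in state q2 with stack ABX#.

ABX#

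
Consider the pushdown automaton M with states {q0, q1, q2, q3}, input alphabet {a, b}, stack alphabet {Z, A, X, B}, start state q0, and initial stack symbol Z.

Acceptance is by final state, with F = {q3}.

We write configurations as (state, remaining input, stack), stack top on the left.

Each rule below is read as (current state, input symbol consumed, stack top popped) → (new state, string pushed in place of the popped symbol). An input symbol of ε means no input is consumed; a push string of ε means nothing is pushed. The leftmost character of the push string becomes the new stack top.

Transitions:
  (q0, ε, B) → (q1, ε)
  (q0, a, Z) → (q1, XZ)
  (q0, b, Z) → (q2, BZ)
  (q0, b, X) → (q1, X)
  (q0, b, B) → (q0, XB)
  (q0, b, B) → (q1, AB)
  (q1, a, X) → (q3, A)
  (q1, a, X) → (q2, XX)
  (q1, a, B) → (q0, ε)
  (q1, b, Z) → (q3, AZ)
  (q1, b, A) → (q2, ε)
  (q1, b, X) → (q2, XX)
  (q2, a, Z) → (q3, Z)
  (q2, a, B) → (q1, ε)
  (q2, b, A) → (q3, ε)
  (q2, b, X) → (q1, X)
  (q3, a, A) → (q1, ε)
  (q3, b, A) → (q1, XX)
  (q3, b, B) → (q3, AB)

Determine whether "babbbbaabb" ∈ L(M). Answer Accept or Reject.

No computation consumes all input and reaches a final state.

Reject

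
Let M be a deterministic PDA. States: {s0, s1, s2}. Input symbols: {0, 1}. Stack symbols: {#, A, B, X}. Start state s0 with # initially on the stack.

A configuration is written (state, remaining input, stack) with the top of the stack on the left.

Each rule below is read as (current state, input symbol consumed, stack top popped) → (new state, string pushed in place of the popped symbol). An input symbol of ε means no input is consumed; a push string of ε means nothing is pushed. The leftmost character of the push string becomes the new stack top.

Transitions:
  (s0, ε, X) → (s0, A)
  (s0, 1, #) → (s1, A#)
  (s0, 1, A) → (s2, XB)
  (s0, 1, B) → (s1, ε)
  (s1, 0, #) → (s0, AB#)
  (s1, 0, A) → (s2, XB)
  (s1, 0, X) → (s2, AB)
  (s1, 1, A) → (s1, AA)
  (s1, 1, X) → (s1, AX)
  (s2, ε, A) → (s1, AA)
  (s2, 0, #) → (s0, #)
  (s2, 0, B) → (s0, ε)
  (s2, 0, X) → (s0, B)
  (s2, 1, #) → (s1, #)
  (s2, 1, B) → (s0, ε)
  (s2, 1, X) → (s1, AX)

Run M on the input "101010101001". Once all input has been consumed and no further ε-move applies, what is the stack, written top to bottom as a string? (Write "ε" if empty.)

(s0, 101010101001, #)
  read 1, top #: go to s1, push A# → (s1, 01010101001, A#)
  read 0, top A: go to s2, push XB → (s2, 1010101001, XB#)
  read 1, top X: go to s1, push AX → (s1, 010101001, AXB#)
  read 0, top A: go to s2, push XB → (s2, 10101001, XBXB#)
  read 1, top X: go to s1, push AX → (s1, 0101001, AXBXB#)
  read 0, top A: go to s2, push XB → (s2, 101001, XBXBXB#)
  read 1, top X: go to s1, push AX → (s1, 01001, AXBXBXB#)
  read 0, top A: go to s2, push XB → (s2, 1001, XBXBXBXB#)
  read 1, top X: go to s1, push AX → (s1, 001, AXBXBXBXB#)
  read 0, top A: go to s2, push XB → (s2, 01, XBXBXBXBXB#)
  read 0, top X: go to s0, push B → (s0, 1, BBXBXBXBXB#)
  read 1, top B: go to s1, push ε → (s1, ε, BXBXBXBXB#)
All input consumed in state s1 with stack BXBXBXBXB#.

BXBXBXBXB#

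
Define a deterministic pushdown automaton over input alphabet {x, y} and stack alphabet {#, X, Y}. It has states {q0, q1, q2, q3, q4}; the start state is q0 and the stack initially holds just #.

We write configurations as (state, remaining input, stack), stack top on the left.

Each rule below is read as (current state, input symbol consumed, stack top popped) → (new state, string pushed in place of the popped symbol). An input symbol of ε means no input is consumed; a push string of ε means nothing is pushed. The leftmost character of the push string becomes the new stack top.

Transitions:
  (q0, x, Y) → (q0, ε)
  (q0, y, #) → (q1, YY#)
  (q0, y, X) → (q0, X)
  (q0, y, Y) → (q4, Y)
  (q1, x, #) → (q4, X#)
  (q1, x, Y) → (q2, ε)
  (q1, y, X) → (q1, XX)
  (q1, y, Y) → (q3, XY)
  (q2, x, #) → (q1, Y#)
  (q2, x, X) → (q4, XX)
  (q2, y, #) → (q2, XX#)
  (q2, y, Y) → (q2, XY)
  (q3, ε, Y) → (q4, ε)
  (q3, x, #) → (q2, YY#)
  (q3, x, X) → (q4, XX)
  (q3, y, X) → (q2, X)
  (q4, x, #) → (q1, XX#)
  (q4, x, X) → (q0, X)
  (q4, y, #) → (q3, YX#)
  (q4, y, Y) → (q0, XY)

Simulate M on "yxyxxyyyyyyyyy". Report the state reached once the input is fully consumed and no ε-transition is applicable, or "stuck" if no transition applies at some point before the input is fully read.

(q0, yxyxxyyyyyyyyy, #) ⊢ (q1, xyxxyyyyyyyyy, YY#) ⊢ (q2, yxxyyyyyyyyy, Y#) ⊢ (q2, xxyyyyyyyyy, XY#) ⊢ (q4, xyyyyyyyyy, XXY#) ⊢ (q0, yyyyyyyyy, XXY#) ⊢ (q0, yyyyyyyy, XXY#) ⊢ (q0, yyyyyyy, XXY#) ⊢ (q0, yyyyyy, XXY#) ⊢ (q0, yyyyy, XXY#) ⊢ (q0, yyyy, XXY#) ⊢ (q0, yyy, XXY#) ⊢ (q0, yy, XXY#) ⊢ (q0, y, XXY#) ⊢ (q0, ε, XXY#)
All input consumed; M is in state q0.

q0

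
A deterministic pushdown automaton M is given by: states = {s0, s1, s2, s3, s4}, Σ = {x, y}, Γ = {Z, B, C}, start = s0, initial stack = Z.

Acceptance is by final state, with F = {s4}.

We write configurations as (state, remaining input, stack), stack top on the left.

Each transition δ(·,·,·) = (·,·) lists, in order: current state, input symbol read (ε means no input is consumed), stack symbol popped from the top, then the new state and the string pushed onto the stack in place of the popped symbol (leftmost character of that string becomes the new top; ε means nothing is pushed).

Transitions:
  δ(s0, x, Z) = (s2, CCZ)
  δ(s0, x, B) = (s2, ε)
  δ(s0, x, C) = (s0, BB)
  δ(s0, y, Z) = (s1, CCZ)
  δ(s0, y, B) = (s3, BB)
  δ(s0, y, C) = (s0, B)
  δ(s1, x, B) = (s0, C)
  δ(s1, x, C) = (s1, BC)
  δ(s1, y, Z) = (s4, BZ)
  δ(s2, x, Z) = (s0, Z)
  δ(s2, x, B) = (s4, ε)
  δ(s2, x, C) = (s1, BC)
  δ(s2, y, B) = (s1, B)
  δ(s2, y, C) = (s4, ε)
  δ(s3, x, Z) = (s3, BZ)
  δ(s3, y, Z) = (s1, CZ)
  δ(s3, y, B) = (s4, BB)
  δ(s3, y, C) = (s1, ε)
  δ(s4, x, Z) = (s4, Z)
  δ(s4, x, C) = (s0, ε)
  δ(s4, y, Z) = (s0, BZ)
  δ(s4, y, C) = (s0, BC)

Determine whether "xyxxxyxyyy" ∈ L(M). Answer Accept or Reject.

Reject

(s0, xyxxxyxyyy, Z)
  read x, top Z: go to s2, push CCZ → (s2, yxxxyxyyy, CCZ)
  read y, top C: go to s4, push ε → (s4, xxxyxyyy, CZ)
  read x, top C: go to s0, push ε → (s0, xxyxyyy, Z)
  read x, top Z: go to s2, push CCZ → (s2, xyxyyy, CCZ)
  read x, top C: go to s1, push BC → (s1, yxyyy, BCCZ)
No transition applies at (s1, yxyyy, BCCZ); input not fully consumed.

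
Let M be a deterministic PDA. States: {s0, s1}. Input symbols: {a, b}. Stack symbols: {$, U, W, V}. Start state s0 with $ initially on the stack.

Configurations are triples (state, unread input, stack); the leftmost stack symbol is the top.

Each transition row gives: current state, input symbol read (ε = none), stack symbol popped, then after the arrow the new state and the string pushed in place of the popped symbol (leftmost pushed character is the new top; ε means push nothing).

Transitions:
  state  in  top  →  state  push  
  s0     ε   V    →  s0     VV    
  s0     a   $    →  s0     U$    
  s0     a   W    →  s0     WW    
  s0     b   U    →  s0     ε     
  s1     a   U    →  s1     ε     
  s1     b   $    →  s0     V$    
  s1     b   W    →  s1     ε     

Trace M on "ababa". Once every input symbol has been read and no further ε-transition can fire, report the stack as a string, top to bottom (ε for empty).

(s0, ababa, $)
  read a, top $: go to s0, push U$ → (s0, baba, U$)
  read b, top U: go to s0, push ε → (s0, aba, $)
  read a, top $: go to s0, push U$ → (s0, ba, U$)
  read b, top U: go to s0, push ε → (s0, a, $)
  read a, top $: go to s0, push U$ → (s0, ε, U$)
All input consumed in state s0 with stack U$.

U$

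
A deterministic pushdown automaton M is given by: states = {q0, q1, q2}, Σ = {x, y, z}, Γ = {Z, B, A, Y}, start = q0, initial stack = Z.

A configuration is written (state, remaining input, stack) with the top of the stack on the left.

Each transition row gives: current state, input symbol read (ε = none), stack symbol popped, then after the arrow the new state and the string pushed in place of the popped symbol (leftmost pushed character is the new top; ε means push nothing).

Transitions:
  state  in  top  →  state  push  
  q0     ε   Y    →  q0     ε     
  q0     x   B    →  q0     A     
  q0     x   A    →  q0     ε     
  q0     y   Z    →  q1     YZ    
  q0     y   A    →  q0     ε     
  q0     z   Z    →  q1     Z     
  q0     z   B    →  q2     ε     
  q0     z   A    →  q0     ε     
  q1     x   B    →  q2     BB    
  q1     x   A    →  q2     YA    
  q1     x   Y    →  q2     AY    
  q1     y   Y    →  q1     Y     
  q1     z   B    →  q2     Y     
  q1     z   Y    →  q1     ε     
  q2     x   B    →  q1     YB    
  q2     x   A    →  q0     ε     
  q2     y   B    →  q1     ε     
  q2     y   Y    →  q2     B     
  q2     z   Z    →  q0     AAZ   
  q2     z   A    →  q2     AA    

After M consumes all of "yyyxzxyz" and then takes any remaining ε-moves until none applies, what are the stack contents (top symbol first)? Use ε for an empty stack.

Z

(q0, yyyxzxyz, Z) ⊢ (q1, yyxzxyz, YZ) ⊢ (q1, yxzxyz, YZ) ⊢ (q1, xzxyz, YZ) ⊢ (q2, zxyz, AYZ) ⊢ (q2, xyz, AAYZ) ⊢ (q0, yz, AYZ) ⊢ (q0, z, YZ) ⊢ (q0, z, Z) ⊢ (q1, ε, Z)
All input consumed in state q1 with stack Z.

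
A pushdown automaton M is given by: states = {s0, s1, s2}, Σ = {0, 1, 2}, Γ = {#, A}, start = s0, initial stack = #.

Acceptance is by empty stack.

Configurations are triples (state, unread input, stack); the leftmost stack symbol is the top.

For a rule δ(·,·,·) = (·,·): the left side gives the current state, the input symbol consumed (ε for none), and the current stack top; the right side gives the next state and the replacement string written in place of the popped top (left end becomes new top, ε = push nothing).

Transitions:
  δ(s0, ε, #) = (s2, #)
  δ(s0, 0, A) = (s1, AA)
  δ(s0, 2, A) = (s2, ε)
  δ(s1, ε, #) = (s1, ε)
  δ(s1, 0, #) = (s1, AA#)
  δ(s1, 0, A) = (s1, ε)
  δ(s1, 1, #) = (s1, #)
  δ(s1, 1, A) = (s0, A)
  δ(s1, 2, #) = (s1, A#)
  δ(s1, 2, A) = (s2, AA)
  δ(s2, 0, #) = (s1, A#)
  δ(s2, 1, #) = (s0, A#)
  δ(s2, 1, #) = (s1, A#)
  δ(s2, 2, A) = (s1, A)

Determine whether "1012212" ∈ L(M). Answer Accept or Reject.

Reject

No computation consumes all input and empties the stack.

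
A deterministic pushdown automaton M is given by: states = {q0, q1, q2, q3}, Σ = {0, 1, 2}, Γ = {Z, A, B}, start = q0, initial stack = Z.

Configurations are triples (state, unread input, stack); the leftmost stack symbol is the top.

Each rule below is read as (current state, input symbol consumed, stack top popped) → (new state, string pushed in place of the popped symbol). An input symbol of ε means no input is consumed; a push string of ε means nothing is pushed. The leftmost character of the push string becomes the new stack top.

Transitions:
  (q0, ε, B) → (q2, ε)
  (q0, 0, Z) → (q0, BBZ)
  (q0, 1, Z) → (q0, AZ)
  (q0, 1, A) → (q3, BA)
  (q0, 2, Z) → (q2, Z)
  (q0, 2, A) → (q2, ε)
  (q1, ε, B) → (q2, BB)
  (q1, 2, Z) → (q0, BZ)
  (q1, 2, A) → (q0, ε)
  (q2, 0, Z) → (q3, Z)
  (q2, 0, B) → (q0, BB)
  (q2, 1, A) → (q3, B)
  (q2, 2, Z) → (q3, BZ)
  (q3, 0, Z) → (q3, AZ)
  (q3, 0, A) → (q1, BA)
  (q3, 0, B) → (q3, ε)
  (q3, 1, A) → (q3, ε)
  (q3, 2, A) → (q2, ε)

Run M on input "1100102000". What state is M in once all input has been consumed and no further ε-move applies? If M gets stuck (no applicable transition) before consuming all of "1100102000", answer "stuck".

stuck

(q0, 1100102000, Z)
  read 1, top Z: go to q0, push AZ → (q0, 100102000, AZ)
  read 1, top A: go to q3, push BA → (q3, 00102000, BAZ)
  read 0, top B: go to q3, push ε → (q3, 0102000, AZ)
  read 0, top A: go to q1, push BA → (q1, 102000, BAZ)
  ε-move, top B: go to q2, push BB → (q2, 102000, BBAZ)
No transition for (q2, 1, top B); M blocks with input 102000 remaining.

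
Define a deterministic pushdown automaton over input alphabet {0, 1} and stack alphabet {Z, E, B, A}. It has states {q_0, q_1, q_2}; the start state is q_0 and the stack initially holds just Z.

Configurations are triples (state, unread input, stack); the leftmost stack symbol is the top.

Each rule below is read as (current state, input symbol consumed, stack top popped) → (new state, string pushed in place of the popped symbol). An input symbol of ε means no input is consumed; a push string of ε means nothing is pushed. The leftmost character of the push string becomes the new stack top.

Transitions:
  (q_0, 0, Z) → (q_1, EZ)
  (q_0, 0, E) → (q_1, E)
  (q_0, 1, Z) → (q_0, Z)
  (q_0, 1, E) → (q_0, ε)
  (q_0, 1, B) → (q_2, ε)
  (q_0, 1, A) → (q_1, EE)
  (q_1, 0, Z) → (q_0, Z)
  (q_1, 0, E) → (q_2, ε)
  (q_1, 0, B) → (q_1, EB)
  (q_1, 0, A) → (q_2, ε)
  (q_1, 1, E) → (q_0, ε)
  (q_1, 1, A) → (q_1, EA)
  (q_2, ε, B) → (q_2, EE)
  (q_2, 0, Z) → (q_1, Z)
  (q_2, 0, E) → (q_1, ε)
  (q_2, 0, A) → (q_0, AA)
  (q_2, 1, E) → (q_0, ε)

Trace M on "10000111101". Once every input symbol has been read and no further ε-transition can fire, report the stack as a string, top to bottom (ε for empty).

Z

(q_0, 10000111101, Z)
  read 1, top Z: go to q_0, push Z → (q_0, 0000111101, Z)
  read 0, top Z: go to q_1, push EZ → (q_1, 000111101, EZ)
  read 0, top E: go to q_2, push ε → (q_2, 00111101, Z)
  read 0, top Z: go to q_1, push Z → (q_1, 0111101, Z)
  read 0, top Z: go to q_0, push Z → (q_0, 111101, Z)
  read 1, top Z: go to q_0, push Z → (q_0, 11101, Z)
  read 1, top Z: go to q_0, push Z → (q_0, 1101, Z)
  read 1, top Z: go to q_0, push Z → (q_0, 101, Z)
  read 1, top Z: go to q_0, push Z → (q_0, 01, Z)
  read 0, top Z: go to q_1, push EZ → (q_1, 1, EZ)
  read 1, top E: go to q_0, push ε → (q_0, ε, Z)
All input consumed in state q_0 with stack Z.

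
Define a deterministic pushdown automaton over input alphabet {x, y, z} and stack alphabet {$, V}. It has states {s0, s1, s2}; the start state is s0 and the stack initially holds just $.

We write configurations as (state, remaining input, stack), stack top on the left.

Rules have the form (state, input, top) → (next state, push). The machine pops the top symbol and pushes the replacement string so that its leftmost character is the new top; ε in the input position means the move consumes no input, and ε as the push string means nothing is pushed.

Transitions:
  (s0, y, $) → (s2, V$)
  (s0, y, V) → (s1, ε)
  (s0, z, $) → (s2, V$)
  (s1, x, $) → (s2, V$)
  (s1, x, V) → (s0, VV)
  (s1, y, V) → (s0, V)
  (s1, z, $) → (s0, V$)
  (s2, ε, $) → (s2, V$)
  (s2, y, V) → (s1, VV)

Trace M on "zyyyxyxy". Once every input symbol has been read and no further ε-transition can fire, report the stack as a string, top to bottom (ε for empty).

(s0, zyyyxyxy, $)
  read z, top $: go to s2, push V$ → (s2, yyyxyxy, V$)
  read y, top V: go to s1, push VV → (s1, yyxyxy, VV$)
  read y, top V: go to s0, push V → (s0, yxyxy, VV$)
  read y, top V: go to s1, push ε → (s1, xyxy, V$)
  read x, top V: go to s0, push VV → (s0, yxy, VV$)
  read y, top V: go to s1, push ε → (s1, xy, V$)
  read x, top V: go to s0, push VV → (s0, y, VV$)
  read y, top V: go to s1, push ε → (s1, ε, V$)
All input consumed in state s1 with stack V$.

V$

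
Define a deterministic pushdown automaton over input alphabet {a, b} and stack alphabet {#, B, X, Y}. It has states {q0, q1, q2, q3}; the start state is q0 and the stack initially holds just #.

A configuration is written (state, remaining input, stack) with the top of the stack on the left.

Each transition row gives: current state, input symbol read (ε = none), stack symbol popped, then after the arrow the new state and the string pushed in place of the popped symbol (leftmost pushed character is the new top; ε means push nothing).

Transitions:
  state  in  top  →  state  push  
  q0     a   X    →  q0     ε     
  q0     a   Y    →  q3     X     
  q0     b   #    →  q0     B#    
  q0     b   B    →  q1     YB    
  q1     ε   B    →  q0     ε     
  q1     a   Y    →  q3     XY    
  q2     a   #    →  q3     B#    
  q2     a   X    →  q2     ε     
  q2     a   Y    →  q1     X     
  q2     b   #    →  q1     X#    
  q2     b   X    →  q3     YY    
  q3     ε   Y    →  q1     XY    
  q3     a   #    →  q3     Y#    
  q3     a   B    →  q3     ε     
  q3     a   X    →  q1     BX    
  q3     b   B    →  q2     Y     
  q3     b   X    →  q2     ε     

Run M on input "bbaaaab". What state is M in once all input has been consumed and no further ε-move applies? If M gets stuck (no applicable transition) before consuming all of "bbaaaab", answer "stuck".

(q0, bbaaaab, #) ⊢ (q0, baaaab, B#) ⊢ (q1, aaaab, YB#) ⊢ (q3, aaab, XYB#) ⊢ (q1, aab, BXYB#) ⊢ (q0, aab, XYB#) ⊢ (q0, ab, YB#) ⊢ (q3, b, XB#) ⊢ (q2, ε, B#)
All input consumed; M is in state q2.

q2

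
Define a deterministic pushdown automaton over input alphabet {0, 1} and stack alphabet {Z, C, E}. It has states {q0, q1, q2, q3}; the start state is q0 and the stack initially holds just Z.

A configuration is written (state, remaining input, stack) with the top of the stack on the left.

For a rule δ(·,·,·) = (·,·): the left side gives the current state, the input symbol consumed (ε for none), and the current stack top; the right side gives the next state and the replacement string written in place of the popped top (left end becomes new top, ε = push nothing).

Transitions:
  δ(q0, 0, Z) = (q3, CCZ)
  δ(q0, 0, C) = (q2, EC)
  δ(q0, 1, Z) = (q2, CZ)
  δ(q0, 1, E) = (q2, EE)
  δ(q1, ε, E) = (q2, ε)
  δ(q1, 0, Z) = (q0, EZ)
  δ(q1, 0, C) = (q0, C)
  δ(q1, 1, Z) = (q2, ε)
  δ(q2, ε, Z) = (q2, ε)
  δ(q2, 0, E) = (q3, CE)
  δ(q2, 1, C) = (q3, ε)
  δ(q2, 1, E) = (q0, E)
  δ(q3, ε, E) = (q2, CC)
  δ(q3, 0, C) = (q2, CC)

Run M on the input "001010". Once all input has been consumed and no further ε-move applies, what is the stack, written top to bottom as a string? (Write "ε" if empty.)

(q0, 001010, Z) ⊢ (q3, 01010, CCZ) ⊢ (q2, 1010, CCCZ) ⊢ (q3, 010, CCZ) ⊢ (q2, 10, CCCZ) ⊢ (q3, 0, CCZ) ⊢ (q2, ε, CCCZ)
All input consumed in state q2 with stack CCCZ.

CCCZ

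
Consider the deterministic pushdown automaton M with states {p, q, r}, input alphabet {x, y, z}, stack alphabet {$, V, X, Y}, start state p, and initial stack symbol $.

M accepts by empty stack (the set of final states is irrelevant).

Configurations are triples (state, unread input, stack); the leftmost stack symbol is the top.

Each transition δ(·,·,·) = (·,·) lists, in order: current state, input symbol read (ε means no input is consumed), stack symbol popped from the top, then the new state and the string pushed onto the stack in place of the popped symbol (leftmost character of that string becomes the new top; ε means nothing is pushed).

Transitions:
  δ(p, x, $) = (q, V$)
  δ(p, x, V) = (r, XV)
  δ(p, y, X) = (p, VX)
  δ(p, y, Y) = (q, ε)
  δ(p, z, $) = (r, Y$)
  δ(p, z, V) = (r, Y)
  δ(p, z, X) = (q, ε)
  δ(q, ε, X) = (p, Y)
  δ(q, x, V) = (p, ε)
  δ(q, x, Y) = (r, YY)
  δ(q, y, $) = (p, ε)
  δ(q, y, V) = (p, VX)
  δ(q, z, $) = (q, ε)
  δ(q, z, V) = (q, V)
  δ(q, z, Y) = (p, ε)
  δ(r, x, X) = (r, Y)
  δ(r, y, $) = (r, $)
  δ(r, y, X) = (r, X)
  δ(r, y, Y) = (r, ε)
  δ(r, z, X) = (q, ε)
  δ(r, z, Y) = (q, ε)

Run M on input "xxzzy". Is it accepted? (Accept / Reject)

(p, xxzzy, $)
  read x, top $: go to q, push V$ → (q, xzzy, V$)
  read x, top V: go to p, push ε → (p, zzy, $)
  read z, top $: go to r, push Y$ → (r, zy, Y$)
  read z, top Y: go to q, push ε → (q, y, $)
  read y, top $: go to p, push ε → (p, ε, ε)
All input consumed and the stack is empty.

Accept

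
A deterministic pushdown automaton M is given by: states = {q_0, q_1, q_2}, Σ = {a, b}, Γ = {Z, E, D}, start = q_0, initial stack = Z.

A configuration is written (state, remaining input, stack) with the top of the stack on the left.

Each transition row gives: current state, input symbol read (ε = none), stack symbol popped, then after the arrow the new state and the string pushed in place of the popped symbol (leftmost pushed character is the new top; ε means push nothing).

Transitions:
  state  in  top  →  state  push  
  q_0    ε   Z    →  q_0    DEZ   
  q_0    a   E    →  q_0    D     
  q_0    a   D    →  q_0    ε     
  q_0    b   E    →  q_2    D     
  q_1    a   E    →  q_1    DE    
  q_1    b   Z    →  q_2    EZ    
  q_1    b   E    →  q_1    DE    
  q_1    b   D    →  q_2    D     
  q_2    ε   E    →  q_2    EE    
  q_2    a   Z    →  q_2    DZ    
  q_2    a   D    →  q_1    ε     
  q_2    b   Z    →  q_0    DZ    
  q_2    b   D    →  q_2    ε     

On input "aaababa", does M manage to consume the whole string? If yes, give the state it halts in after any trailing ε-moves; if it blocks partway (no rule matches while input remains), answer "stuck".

(q_0, aaababa, Z)
  ε-move, top Z: go to q_0, push DEZ → (q_0, aaababa, DEZ)
  read a, top D: go to q_0, push ε → (q_0, aababa, EZ)
  read a, top E: go to q_0, push D → (q_0, ababa, DZ)
  read a, top D: go to q_0, push ε → (q_0, baba, Z)
  ε-move, top Z: go to q_0, push DEZ → (q_0, baba, DEZ)
No transition for (q_0, b, top D); M blocks with input baba remaining.

stuck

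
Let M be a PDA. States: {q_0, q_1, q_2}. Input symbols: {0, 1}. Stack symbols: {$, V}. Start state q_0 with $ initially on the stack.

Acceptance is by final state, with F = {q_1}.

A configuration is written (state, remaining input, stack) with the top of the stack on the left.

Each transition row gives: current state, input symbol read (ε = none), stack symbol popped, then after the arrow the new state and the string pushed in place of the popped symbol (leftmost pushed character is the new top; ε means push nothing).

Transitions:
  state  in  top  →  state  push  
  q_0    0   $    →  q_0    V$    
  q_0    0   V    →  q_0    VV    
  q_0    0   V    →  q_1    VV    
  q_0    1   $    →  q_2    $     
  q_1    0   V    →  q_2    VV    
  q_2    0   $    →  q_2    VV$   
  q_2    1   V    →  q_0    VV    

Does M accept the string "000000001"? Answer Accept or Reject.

No computation consumes all input and reaches a final state.

Reject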